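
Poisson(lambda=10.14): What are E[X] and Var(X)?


E[X] = Var(X) = lambda = 10.14

10.14, 10.14


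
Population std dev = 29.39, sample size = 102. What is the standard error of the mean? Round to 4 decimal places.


SE = sigma / sqrt(n)
sqrt(102) ≈ 10.099505
SE = 29.39 / 10.099505 ≈ 2.910044

2.9100


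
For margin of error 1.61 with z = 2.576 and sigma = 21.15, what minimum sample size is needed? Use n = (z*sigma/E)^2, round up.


z*sigma/E = 2.576 * 21.15 / 1.61 = 33.84
(z*sigma/E)^2 = 1145.1456
round up: n = 1146

1146


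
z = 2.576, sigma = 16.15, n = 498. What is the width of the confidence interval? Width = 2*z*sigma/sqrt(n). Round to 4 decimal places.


width = 2*z*sigma/sqrt(n)
2*z*sigma = 2 * 2.576 * 16.15 = 83.2048
sqrt(498) ≈ 22.315914
width = 83.2048 / 22.315914 ≈ 3.728496

3.7285


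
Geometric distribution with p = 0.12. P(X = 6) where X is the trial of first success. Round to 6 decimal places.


P = (1-p)^(k-1) * p
(1-p)^(k-1) = 0.88^5 ≈ 0.5277319
P = 0.5277319 * 0.12 ≈ 0.06332783

0.063328


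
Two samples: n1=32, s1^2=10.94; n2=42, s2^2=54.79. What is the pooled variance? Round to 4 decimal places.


sp^2 = ((n1-1)*s1^2 + (n2-1)*s2^2)/(n1+n2-2)
(n1-1)*s1^2 = 31 * 10.94 = 339.14
(n2-1)*s2^2 = 41 * 54.79 = 2246.39
numerator = 339.14 + 2246.39 = 2585.53
n1+n2-2 = 72
sp^2 = 2585.53 / 72 = 258553/7200 ≈ 35.910139

35.9101


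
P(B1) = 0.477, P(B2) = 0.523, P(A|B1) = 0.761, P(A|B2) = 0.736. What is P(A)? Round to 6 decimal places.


P(A) = P(A|B1)*P(B1) + P(A|B2)*P(B2)
P(A|B1)*P(B1) = 0.761 * 0.477 = 0.362997
P(A|B2)*P(B2) = 0.736 * 0.523 = 0.384928
P(A) = 0.362997 + 0.384928 = 0.747925

0.747925


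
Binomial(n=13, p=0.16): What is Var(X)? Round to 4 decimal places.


Var = n*p*(1-p) = 13 * 0.16 * 0.84 = 1.7472

1.7472


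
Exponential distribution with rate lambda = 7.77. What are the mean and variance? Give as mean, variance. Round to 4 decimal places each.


mean = 1/lam, var = 1/lam^2
mean = 1 / 7.77 = 100/777 ≈ 0.128700
lam^2 = 7.77^2 = 60.3729
var = 1 / 60.3729 ≈ 0.016564

0.1287, 0.0166


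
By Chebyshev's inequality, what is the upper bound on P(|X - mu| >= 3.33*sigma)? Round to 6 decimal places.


P <= 1/k^2
k^2 = 3.33^2 = 11.0889
1/k^2 = 1 / 11.0889 ≈ 0.09018027

0.090180


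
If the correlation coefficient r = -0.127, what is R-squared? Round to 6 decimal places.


R^2 = r^2 = (-0.127)^2 = 0.016129

0.016129


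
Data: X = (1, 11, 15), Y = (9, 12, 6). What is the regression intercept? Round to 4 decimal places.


a = ybar - b*xbar, where b = sum((xi-xbar)(yi-ybar)) / sum((xi-xbar)^2)
n = 3, xbar = 27/3 = 9, ybar = 27/3 = 9
Sxy = sum((xi-xbar)(yi-ybar)) = -12
Sxx = sum((xi-xbar)^2) = 104
b = Sxy / Sxx = -3/26 ≈ -0.115385
a = 9 - (-0.115385) * 9 = 261/26 ≈ 10.038462

10.0385


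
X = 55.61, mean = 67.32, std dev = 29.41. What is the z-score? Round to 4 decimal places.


z = (X - mu) / sigma
X - mu = 55.61 - 67.32 = -11.71
z = -11.71 / 29.41 = -1171/2941 ≈ -0.398164

-0.3982


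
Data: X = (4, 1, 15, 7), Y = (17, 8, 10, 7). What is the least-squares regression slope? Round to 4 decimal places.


b = sum((xi-xbar)(yi-ybar)) / sum((xi-xbar)^2)
n = 4, xbar = 27/4 = 6.75, ybar = 42/4 = 10.5
Sxy = sum((xi-xbar)(yi-ybar)) = -8.5
Sxx = sum((xi-xbar)^2) = 108.75
b = Sxy / Sxx = -34/435 ≈ -0.078161

-0.0782


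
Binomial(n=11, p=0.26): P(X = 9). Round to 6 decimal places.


P = C(n,k) * p^k * (1-p)^(n-k)
C(11,9) = 55
p^k = 0.26^9 ≈ 0.000005429504
(1-p)^(n-k) = 0.74^2 = 0.5476
P = 55 * 0.000005429504 * 0.5476 ≈ 0.000164

0.000164


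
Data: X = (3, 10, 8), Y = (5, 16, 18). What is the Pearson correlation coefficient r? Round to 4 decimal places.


r = sum((xi-xbar)(yi-ybar)) / sqrt(sum((xi-xbar)^2) * sum((yi-ybar)^2))
n = 3, xbar = 21/3 = 7, ybar = 39/3 = 13
Sxy = sum((xi-xbar)(yi-ybar)) = 46
Sxx = sum((xi-xbar)^2) = 26
Syy = sum((yi-ybar)^2) = 98
sqrt(Sxx*Syy) ≈ 50.477718
r = Sxy / sqrt(Sxx*Syy) = 46 / 50.477718 ≈ 0.911293

0.9113


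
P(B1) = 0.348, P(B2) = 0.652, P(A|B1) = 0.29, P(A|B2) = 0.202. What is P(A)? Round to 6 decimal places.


P(A) = P(A|B1)*P(B1) + P(A|B2)*P(B2)
P(A|B1)*P(B1) = 0.29 * 0.348 = 0.10092
P(A|B2)*P(B2) = 0.202 * 0.652 = 0.131704
P(A) = 0.10092 + 0.131704 = 0.232624

0.232624


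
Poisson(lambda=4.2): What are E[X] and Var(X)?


E[X] = Var(X) = lambda = 4.2

4.2, 4.2


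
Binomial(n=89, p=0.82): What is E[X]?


E[X] = n*p = 89 * 0.82 = 72.98

72.98


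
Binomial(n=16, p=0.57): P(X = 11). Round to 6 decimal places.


P = C(n,k) * p^k * (1-p)^(n-k)
C(16,11) = 4368
p^k = 0.57^11 ≈ 0.002063590
(1-p)^(n-k) = 0.43^5 ≈ 0.01470084
P = 4368 * 0.002063590 * 0.01470084 ≈ 0.132510

0.132510


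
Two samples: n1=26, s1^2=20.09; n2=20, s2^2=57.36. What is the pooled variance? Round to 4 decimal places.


sp^2 = ((n1-1)*s1^2 + (n2-1)*s2^2)/(n1+n2-2)
(n1-1)*s1^2 = 25 * 20.09 = 502.25
(n2-1)*s2^2 = 19 * 57.36 = 1089.84
numerator = 502.25 + 1089.84 = 1592.09
n1+n2-2 = 44
sp^2 = 1592.09 / 44 = 159209/4400 ≈ 36.183864

36.1839


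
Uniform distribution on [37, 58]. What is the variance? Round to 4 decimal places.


Var = (b-a)^2 / 12
(b-a)^2 = (58 - 37)^2 = 441
Var = 441/12 = 36.75

36.7500


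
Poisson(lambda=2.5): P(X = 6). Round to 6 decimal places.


P = e^(-lam) * lam^k / k!
e^(-2.5) ≈ 0.08208500
lam^k = 2.5^6 = 244.140625
k! = 6! = 720
P = 0.08208500 * 244.140625 / 720 ≈ 0.027834

0.027834


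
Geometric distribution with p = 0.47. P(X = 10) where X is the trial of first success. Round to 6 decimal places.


P = (1-p)^(k-1) * p
(1-p)^(k-1) = 0.53^9 ≈ 0.003299764
P = 0.003299764 * 0.47 ≈ 0.001550889

0.001551


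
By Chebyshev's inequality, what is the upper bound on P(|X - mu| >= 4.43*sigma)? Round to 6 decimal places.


P <= 1/k^2
k^2 = 4.43^2 = 19.6249
1/k^2 = 1 / 19.6249 ≈ 0.05095567

0.050956


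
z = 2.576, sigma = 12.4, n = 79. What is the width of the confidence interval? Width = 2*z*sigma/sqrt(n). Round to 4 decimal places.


width = 2*z*sigma/sqrt(n)
2*z*sigma = 2 * 2.576 * 12.4 = 63.8848
sqrt(79) ≈ 8.888194
width = 63.8848 / 8.888194 ≈ 7.187602

7.1876


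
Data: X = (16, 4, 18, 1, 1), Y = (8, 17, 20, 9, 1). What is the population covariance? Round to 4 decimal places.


Cov = (1/n)*sum((xi-xbar)(yi-ybar))
n = 5, xbar = 40/5 = 8, ybar = 55/5 = 11
sum((xi-xbar)(yi-ybar)) = 126
Cov = 126 / 5 = 25.2

25.2000


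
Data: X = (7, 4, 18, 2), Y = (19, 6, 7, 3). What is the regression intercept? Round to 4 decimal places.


a = ybar - b*xbar, where b = sum((xi-xbar)(yi-ybar)) / sum((xi-xbar)^2)
n = 4, xbar = 31/4 = 7.75, ybar = 35/4 = 8.75
Sxy = sum((xi-xbar)(yi-ybar)) = 17.75
Sxx = sum((xi-xbar)^2) = 152.75
b = Sxy / Sxx = 71/611 ≈ 0.116203
a = 8.75 - 0.116203 * 7.75 = 4796/611 ≈ 7.849427

7.8494


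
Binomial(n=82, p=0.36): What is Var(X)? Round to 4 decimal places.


Var = n*p*(1-p) = 82 * 0.36 * 0.64 = 18.8928

18.8928


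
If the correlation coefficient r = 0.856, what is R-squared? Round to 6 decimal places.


R^2 = r^2 = (0.856)^2 = 0.732736

0.732736


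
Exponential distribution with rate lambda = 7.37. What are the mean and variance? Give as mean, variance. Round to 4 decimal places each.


mean = 1/lam, var = 1/lam^2
mean = 1 / 7.37 = 100/737 ≈ 0.135685
lam^2 = 7.37^2 = 54.3169
var = 1 / 54.3169 ≈ 0.018410

0.1357, 0.0184


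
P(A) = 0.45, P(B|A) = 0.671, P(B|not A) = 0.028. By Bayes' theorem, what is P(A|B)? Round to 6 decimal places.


P(A|B) = P(B|A)*P(A) / P(B), P(B) = P(B|A)*P(A) + P(B|not A)*P(not A)
P(B|A)*P(A) = 0.671 * 0.45 = 0.30195
P(B|not A)*P(not A) = 0.028 * 0.55 = 0.0154
P(B) = 0.30195 + 0.0154 = 0.31735
P(A|B) = 0.30195 / 0.31735 = 549/577 ≈ 0.95147314

0.951473


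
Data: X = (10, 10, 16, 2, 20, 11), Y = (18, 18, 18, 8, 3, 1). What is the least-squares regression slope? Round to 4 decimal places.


b = sum((xi-xbar)(yi-ybar)) / sum((xi-xbar)^2)
n = 6, xbar = 69/6 = 11.5, ybar = 66/6 = 11
Sxy = sum((xi-xbar)(yi-ybar)) = -24
Sxx = sum((xi-xbar)^2) = 187.5
b = Sxy / Sxx = -0.128

-0.1280


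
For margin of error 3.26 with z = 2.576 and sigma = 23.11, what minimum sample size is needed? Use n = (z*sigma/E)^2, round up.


z*sigma/E = 2.576 * 23.11 / 3.26 ≈ 18.261153
(z*sigma/E)^2 ≈ 333.469723
round up: n = 334

334


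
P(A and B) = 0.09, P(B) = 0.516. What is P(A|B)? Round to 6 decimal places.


P(A|B) = P(A and B) / P(B) = 0.09 / 0.516 = 15/86 ≈ 0.17441860

0.174419


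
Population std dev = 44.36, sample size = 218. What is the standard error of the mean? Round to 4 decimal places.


SE = sigma / sqrt(n)
sqrt(218) ≈ 14.764823
SE = 44.36 / 14.764823 ≈ 3.004438

3.0044


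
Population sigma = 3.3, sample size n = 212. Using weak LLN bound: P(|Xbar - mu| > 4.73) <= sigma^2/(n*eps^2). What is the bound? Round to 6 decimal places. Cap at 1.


bound = min(1, sigma^2/(n*eps^2))
sigma^2 = 3.3^2 = 10.89
n*eps^2 = 212 * 4.73^2 = 212 * 22.3729 = 4743.0548
sigma^2/(n*eps^2) = 10.89 / 4743.0548 ≈ 0.00229599

0.002296


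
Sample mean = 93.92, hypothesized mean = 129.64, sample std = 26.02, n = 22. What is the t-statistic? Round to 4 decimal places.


t = (xbar - mu0) / (s/sqrt(n))
xbar - mu0 = 93.92 - 129.64 = -35.72
sqrt(22) ≈ 4.69041576
s/sqrt(n) = 26.02 / 4.69041576 ≈ 5.54748264
t = -35.72 / 5.54748264 ≈ -6.438957

-6.4390


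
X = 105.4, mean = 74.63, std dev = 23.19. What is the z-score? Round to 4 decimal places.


z = (X - mu) / sigma
X - mu = 105.4 - 74.63 = 30.77
z = 30.77 / 23.19 = 3077/2319 ≈ 1.326865

1.3269


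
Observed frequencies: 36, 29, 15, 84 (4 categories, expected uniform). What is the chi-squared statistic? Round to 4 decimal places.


chi2 = sum((O-E)^2/E), E = total/4
total = 164, E = 164/4 = 41
(36 - 41)^2 / 41 = 25 / 41 = 25/41 ≈ 0.609756
(29 - 41)^2 / 41 = 144 / 41 = 144/41 ≈ 3.512195
(15 - 41)^2 / 41 = 676 / 41 = 676/41 ≈ 16.487805
(84 - 41)^2 / 41 = 1849 / 41 = 1849/41 ≈ 45.097561
chi2 = 2694/41 ≈ 65.707317

65.7073


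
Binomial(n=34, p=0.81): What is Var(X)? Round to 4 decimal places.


Var = n*p*(1-p) = 34 * 0.81 * 0.19 = 5.2326

5.2326


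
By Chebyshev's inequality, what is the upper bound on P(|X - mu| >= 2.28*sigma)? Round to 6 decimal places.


P <= 1/k^2
k^2 = 2.28^2 = 5.1984
1/k^2 = 1 / 5.1984 = 625/3249 ≈ 0.19236688

0.192367


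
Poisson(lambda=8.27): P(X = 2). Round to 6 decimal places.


P = e^(-lam) * lam^k / k!
e^(-8.27) ≈ 0.0002560853
lam^k = 8.27^2 = 68.3929
k! = 2! = 2
P = 0.0002560853 * 68.3929 / 2 ≈ 0.008757

0.008757


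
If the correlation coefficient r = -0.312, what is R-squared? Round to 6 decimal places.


R^2 = r^2 = (-0.312)^2 = 0.097344

0.097344


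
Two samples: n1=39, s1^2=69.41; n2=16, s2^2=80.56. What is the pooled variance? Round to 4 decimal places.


sp^2 = ((n1-1)*s1^2 + (n2-1)*s2^2)/(n1+n2-2)
(n1-1)*s1^2 = 38 * 69.41 = 2637.58
(n2-1)*s2^2 = 15 * 80.56 = 1208.4
numerator = 2637.58 + 1208.4 = 3845.98
n1+n2-2 = 53
sp^2 = 3845.98 / 53 = 192299/2650 ≈ 72.565660

72.5657


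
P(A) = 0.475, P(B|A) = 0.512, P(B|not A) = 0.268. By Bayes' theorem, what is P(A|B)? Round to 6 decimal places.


P(A|B) = P(B|A)*P(A) / P(B), P(B) = P(B|A)*P(A) + P(B|not A)*P(not A)
P(B|A)*P(A) = 0.512 * 0.475 = 0.2432
P(B|not A)*P(not A) = 0.268 * 0.525 = 0.1407
P(B) = 0.2432 + 0.1407 = 0.3839
P(A|B) = 0.2432 / 0.3839 = 2432/3839 ≈ 0.63349831

0.633498


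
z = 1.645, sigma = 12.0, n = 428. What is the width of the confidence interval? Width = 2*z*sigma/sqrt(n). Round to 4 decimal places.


width = 2*z*sigma/sqrt(n)
2*z*sigma = 2 * 1.645 * 12.0 = 39.48
sqrt(428) ≈ 20.688161
width = 39.48 / 20.688161 ≈ 1.908338

1.9083


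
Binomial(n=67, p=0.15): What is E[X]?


E[X] = n*p = 67 * 0.15 = 10.05

10.05


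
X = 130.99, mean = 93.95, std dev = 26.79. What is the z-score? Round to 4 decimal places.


z = (X - mu) / sigma
X - mu = 130.99 - 93.95 = 37.04
z = 37.04 / 26.79 = 3704/2679 ≈ 1.382605

1.3826


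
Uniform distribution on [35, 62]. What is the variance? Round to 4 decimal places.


Var = (b-a)^2 / 12
(b-a)^2 = (62 - 35)^2 = 729
Var = 729/12 = 60.75

60.7500


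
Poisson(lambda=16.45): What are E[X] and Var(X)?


E[X] = Var(X) = lambda = 16.45

16.45, 16.45


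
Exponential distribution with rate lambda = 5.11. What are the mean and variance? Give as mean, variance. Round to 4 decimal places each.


mean = 1/lam, var = 1/lam^2
mean = 1 / 5.11 = 100/511 ≈ 0.195695
lam^2 = 5.11^2 = 26.1121
var = 1 / 26.1121 ≈ 0.038296

0.1957, 0.0383


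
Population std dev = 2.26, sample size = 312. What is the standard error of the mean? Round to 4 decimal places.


SE = sigma / sqrt(n)
sqrt(312) ≈ 17.663522
SE = 2.26 / 17.663522 ≈ 0.127947

0.1279


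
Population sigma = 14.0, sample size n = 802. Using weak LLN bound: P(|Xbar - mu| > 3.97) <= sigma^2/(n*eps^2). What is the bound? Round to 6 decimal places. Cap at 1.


bound = min(1, sigma^2/(n*eps^2))
sigma^2 = 14.0^2 = 196
n*eps^2 = 802 * 3.97^2 = 802 * 15.7609 = 12640.2418
sigma^2/(n*eps^2) = 196 / 12640.2418 ≈ 0.01550603

0.015506


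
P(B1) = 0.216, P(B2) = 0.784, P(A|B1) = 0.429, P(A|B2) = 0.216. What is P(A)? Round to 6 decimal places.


P(A) = P(A|B1)*P(B1) + P(A|B2)*P(B2)
P(A|B1)*P(B1) = 0.429 * 0.216 = 0.092664
P(A|B2)*P(B2) = 0.216 * 0.784 = 0.169344
P(A) = 0.092664 + 0.169344 = 0.262008

0.262008


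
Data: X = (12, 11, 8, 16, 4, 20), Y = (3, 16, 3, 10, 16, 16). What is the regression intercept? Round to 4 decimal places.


a = ybar - b*xbar, where b = sum((xi-xbar)(yi-ybar)) / sum((xi-xbar)^2)
n = 6, xbar = 71/6 ≈ 11.833333, ybar = 64/6 = 32/3 ≈ 10.666667
Sxy = sum((xi-xbar)(yi-ybar)) = 68/3 ≈ 22.666667
Sxx = sum((xi-xbar)^2) = 965/6 ≈ 160.833333
b = Sxy / Sxx = 136/965 ≈ 0.140933
a = 10.666667 - 0.140933 * 11.833333 = 8684/965 ≈ 8.998964

8.9990


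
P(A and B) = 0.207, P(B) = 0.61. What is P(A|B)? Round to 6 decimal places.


P(A|B) = P(A and B) / P(B) = 0.207 / 0.61 = 207/610 ≈ 0.33934426

0.339344


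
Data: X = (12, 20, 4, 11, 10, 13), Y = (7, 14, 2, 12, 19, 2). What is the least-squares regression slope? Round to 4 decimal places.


b = sum((xi-xbar)(yi-ybar)) / sum((xi-xbar)^2)
n = 6, xbar = 70/6 = 35/3 ≈ 11.666667, ybar = 56/6 = 28/3 ≈ 9.333333
Sxy = sum((xi-xbar)(yi-ybar)) = 200/3 ≈ 66.666667
Sxx = sum((xi-xbar)^2) = 400/3 ≈ 133.333333
b = Sxy / Sxx = 0.5

0.5000


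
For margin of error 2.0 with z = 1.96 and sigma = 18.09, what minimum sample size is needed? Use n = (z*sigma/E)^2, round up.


z*sigma/E = 1.96 * 18.09 / 2.0 = 17.7282
(z*sigma/E)^2 ≈ 314.289075
round up: n = 315

315


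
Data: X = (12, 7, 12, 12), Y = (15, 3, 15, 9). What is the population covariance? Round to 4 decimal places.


Cov = (1/n)*sum((xi-xbar)(yi-ybar))
n = 4, xbar = 43/4 = 10.75, ybar = 42/4 = 10.5
sum((xi-xbar)(yi-ybar)) = 37.5
Cov = 37.5 / 4 = 9.375

9.3750


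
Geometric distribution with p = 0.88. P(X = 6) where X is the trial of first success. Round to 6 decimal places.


P = (1-p)^(k-1) * p
(1-p)^(k-1) = 0.12^5 = 0.0000248832
P = 0.0000248832 * 0.88 ≈ 0.00002189722

0.000022


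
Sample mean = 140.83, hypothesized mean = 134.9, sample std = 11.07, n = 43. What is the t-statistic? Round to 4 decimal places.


t = (xbar - mu0) / (s/sqrt(n))
xbar - mu0 = 140.83 - 134.9 = 5.93
sqrt(43) ≈ 6.55743852
s/sqrt(n) = 11.07 / 6.55743852 ≈ 1.68815917
t = 5.93 / 1.68815917 ≈ 3.512702

3.5127


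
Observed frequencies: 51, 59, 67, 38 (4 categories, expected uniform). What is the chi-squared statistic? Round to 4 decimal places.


chi2 = sum((O-E)^2/E), E = total/4
total = 215, E = 215/4 = 53.75
(51 - 53.75)^2 / 53.75 = 7.5625 / 53.75 = 121/860 ≈ 0.140698
(59 - 53.75)^2 / 53.75 = 27.5625 / 53.75 = 441/860 ≈ 0.512791
(67 - 53.75)^2 / 53.75 = 175.5625 / 53.75 = 2809/860 ≈ 3.266279
(38 - 53.75)^2 / 53.75 = 248.0625 / 53.75 = 3969/860 ≈ 4.615116
chi2 = 367/43 ≈ 8.534884

8.5349


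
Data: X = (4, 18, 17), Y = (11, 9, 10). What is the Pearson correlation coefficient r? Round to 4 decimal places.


r = sum((xi-xbar)(yi-ybar)) / sqrt(sum((xi-xbar)^2) * sum((yi-ybar)^2))
n = 3, xbar = 39/3 = 13, ybar = 30/3 = 10
Sxy = sum((xi-xbar)(yi-ybar)) = -14
Sxx = sum((xi-xbar)^2) = 122
Syy = sum((yi-ybar)^2) = 2
sqrt(Sxx*Syy) ≈ 15.620499
r = Sxy / sqrt(Sxx*Syy) = -14 / 15.620499 ≈ -0.896258

-0.8963


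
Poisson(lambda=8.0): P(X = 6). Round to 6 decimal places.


P = e^(-lam) * lam^k / k!
e^(-8.0) ≈ 0.0003354626
lam^k = 8.0^6 = 262144
k! = 6! = 720
P = 0.0003354626 * 262144 / 720 ≈ 0.122138

0.122138


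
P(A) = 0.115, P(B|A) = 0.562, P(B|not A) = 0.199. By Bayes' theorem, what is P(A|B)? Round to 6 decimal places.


P(A|B) = P(B|A)*P(A) / P(B), P(B) = P(B|A)*P(A) + P(B|not A)*P(not A)
P(B|A)*P(A) = 0.562 * 0.115 = 0.06463
P(B|not A)*P(not A) = 0.199 * 0.885 = 0.176115
P(B) = 0.06463 + 0.176115 = 0.240745
P(A|B) = 0.06463 / 0.240745 ≈ 0.26845833

0.268458


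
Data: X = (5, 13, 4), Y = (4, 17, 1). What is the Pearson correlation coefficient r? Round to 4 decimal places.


r = sum((xi-xbar)(yi-ybar)) / sqrt(sum((xi-xbar)^2) * sum((yi-ybar)^2))
n = 3, xbar = 22/3 ≈ 7.333333, ybar = 22/3 ≈ 7.333333
Sxy = sum((xi-xbar)(yi-ybar)) = 251/3 ≈ 83.666667
Sxx = sum((xi-xbar)^2) = 146/3 ≈ 48.666667
Syy = sum((yi-ybar)^2) = 434/3 ≈ 144.666667
sqrt(Sxx*Syy) ≈ 83.907356
r = Sxy / sqrt(Sxx*Syy) = 83.666667 / 83.907356 ≈ 0.997131

0.9971


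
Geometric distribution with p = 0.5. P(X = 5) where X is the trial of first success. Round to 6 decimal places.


P = (1-p)^(k-1) * p
(1-p)^(k-1) = 0.5^4 = 0.0625
P = 0.0625 * 0.5 = 0.03125

0.031250


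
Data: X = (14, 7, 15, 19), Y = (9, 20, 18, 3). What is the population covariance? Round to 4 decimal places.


Cov = (1/n)*sum((xi-xbar)(yi-ybar))
n = 4, xbar = 55/4 = 13.75, ybar = 50/4 = 12.5
sum((xi-xbar)(yi-ybar)) = -94.5
Cov = -94.5 / 4 = -23.625

-23.6250


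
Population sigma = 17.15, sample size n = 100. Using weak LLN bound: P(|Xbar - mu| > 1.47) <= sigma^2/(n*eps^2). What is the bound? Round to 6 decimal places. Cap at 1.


bound = min(1, sigma^2/(n*eps^2))
sigma^2 = 17.15^2 = 294.1225
n*eps^2 = 100 * 1.47^2 = 100 * 2.1609 = 216.09
sigma^2/(n*eps^2) = 294.1225 / 216.09 = 49/36 ≈ 1.36111111
this exceeds 1, so the bound is capped at 1

1.000000


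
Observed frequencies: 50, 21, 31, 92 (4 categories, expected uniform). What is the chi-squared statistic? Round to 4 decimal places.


chi2 = sum((O-E)^2/E), E = total/4
total = 194, E = 194/4 = 48.5
(50 - 48.5)^2 / 48.5 = 2.25 / 48.5 = 9/194 ≈ 0.046392
(21 - 48.5)^2 / 48.5 = 756.25 / 48.5 = 3025/194 ≈ 15.592784
(31 - 48.5)^2 / 48.5 = 306.25 / 48.5 = 1225/194 ≈ 6.314433
(92 - 48.5)^2 / 48.5 = 1892.25 / 48.5 = 7569/194 ≈ 39.015464
chi2 = 5914/97 ≈ 60.969072

60.9691


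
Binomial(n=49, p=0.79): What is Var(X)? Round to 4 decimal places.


Var = n*p*(1-p) = 49 * 0.79 * 0.21 = 8.1291

8.1291


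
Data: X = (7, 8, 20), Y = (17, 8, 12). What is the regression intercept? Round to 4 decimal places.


a = ybar - b*xbar, where b = sum((xi-xbar)(yi-ybar)) / sum((xi-xbar)^2)
n = 3, xbar = 35/3 ≈ 11.666667, ybar = 37/3 ≈ 12.333333
Sxy = sum((xi-xbar)(yi-ybar)) = -26/3 ≈ -8.666667
Sxx = sum((xi-xbar)^2) = 314/3 ≈ 104.666667
b = Sxy / Sxx = -13/157 ≈ -0.082803
a = 12.333333 - (-0.082803) * 11.666667 = 2088/157 ≈ 13.299363

13.2994


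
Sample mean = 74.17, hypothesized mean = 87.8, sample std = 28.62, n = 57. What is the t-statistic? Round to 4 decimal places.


t = (xbar - mu0) / (s/sqrt(n))
xbar - mu0 = 74.17 - 87.8 = -13.63
sqrt(57) ≈ 7.54983444
s/sqrt(n) = 28.62 / 7.54983444 ≈ 3.79081161
t = -13.63 / 3.79081161 ≈ -3.595536

-3.5955


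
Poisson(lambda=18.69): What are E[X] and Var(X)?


E[X] = Var(X) = lambda = 18.69

18.69, 18.69


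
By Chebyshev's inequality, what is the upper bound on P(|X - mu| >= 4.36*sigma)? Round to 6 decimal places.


P <= 1/k^2
k^2 = 4.36^2 = 19.0096
1/k^2 = 1 / 19.0096 ≈ 0.05260500

0.052605


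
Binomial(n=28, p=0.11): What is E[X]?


E[X] = n*p = 28 * 0.11 = 3.08

3.08


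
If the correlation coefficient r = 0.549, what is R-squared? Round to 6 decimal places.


R^2 = r^2 = (0.549)^2 = 0.301401

0.301401


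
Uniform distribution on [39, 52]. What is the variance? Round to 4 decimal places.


Var = (b-a)^2 / 12
(b-a)^2 = (52 - 39)^2 = 169
Var = 169/12 ≈ 14.083333

14.0833


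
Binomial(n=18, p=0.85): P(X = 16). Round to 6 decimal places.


P = C(n,k) * p^k * (1-p)^(n-k)
C(18,16) = 153
p^k = 0.85^16 ≈ 0.07425109
(1-p)^(n-k) = 0.15^2 = 0.0225
P = 153 * 0.07425109 * 0.0225 ≈ 0.255609

0.255609


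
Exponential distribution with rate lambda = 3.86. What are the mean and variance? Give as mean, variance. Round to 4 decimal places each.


mean = 1/lam, var = 1/lam^2
mean = 1 / 3.86 = 50/193 ≈ 0.259067
lam^2 = 3.86^2 = 14.8996
var = 1 / 14.8996 ≈ 0.067116

0.2591, 0.0671


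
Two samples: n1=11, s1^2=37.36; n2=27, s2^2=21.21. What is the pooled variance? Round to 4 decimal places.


sp^2 = ((n1-1)*s1^2 + (n2-1)*s2^2)/(n1+n2-2)
(n1-1)*s1^2 = 10 * 37.36 = 373.6
(n2-1)*s2^2 = 26 * 21.21 = 551.46
numerator = 373.6 + 551.46 = 925.06
n1+n2-2 = 36
sp^2 = 925.06 / 36 = 46253/1800 ≈ 25.696111

25.6961


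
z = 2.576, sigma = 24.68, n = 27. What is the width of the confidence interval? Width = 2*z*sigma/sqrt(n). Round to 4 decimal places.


width = 2*z*sigma/sqrt(n)
2*z*sigma = 2 * 2.576 * 24.68 = 127.15136
sqrt(27) ≈ 5.196152
width = 127.15136 / 5.196152 ≈ 24.470291

24.4703


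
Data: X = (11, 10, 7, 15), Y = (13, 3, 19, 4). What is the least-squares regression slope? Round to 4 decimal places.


b = sum((xi-xbar)(yi-ybar)) / sum((xi-xbar)^2)
n = 4, xbar = 43/4 = 10.75, ybar = 39/4 = 9.75
Sxy = sum((xi-xbar)(yi-ybar)) = -53.25
Sxx = sum((xi-xbar)^2) = 32.75
b = Sxy / Sxx = -213/131 ≈ -1.625954

-1.6260


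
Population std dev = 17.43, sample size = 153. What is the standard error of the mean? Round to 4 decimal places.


SE = sigma / sqrt(n)
sqrt(153) ≈ 12.369317
SE = 17.43 / 12.369317 ≈ 1.409132

1.4091


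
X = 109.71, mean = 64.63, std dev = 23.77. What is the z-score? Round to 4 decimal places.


z = (X - mu) / sigma
X - mu = 109.71 - 64.63 = 45.08
z = 45.08 / 23.77 = 4508/2377 ≈ 1.896508

1.8965


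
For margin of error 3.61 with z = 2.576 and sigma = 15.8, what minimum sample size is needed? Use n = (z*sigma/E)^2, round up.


z*sigma/E = 2.576 * 15.8 / 3.61 = 101752/9025 ≈ 11.274460
(z*sigma/E)^2 ≈ 127.113445
round up: n = 128

128


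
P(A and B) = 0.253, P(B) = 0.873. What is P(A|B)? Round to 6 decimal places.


P(A|B) = P(A and B) / P(B) = 0.253 / 0.873 = 253/873 ≈ 0.28980527

0.289805


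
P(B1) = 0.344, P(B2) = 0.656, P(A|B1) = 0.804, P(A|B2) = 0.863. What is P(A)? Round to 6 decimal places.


P(A) = P(A|B1)*P(B1) + P(A|B2)*P(B2)
P(A|B1)*P(B1) = 0.804 * 0.344 = 0.276576
P(A|B2)*P(B2) = 0.863 * 0.656 = 0.566128
P(A) = 0.276576 + 0.566128 = 0.842704

0.842704


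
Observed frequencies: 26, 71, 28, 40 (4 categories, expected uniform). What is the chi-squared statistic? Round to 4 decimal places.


chi2 = sum((O-E)^2/E), E = total/4
total = 165, E = 165/4 = 41.25
(26 - 41.25)^2 / 41.25 = 232.5625 / 41.25 = 3721/660 ≈ 5.637879
(71 - 41.25)^2 / 41.25 = 885.0625 / 41.25 = 14161/660 ≈ 21.456061
(28 - 41.25)^2 / 41.25 = 175.5625 / 41.25 = 2809/660 ≈ 4.256061
(40 - 41.25)^2 / 41.25 = 1.5625 / 41.25 = 5/132 ≈ 0.037879
chi2 = 5179/165 ≈ 31.387879

31.3879


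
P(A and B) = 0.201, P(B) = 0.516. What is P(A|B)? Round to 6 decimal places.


P(A|B) = P(A and B) / P(B) = 0.201 / 0.516 = 67/172 ≈ 0.38953488

0.389535


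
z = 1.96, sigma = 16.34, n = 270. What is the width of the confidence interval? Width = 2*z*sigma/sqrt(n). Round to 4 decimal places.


width = 2*z*sigma/sqrt(n)
2*z*sigma = 2 * 1.96 * 16.34 = 64.0528
sqrt(270) ≈ 16.431677
width = 64.0528 / 16.431677 ≈ 3.898129

3.8981


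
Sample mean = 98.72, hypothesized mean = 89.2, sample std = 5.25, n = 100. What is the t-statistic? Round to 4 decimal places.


t = (xbar - mu0) / (s/sqrt(n))
xbar - mu0 = 98.72 - 89.2 = 9.52
sqrt(100) = 10
s/sqrt(n) = 5.25 / 10 = 0.525
t = 9.52 / 0.525 = 272/15 ≈ 18.133333

18.1333


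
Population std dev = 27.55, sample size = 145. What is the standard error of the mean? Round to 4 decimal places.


SE = sigma / sqrt(n)
sqrt(145) ≈ 12.041595
SE = 27.55 / 12.041595 ≈ 2.287903

2.2879


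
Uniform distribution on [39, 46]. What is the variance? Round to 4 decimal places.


Var = (b-a)^2 / 12
(b-a)^2 = (46 - 39)^2 = 49
Var = 49/12 ≈ 4.083333

4.0833


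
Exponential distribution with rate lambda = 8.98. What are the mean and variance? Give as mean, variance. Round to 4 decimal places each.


mean = 1/lam, var = 1/lam^2
mean = 1 / 8.98 = 50/449 ≈ 0.111359
lam^2 = 8.98^2 = 80.6404
var = 1 / 80.6404 ≈ 0.012401

0.1114, 0.0124


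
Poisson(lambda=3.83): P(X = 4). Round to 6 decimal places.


P = e^(-lam) * lam^k / k!
e^(-3.83) ≈ 0.02170962
lam^k = 3.83^4 ≈ 215.176627
k! = 4! = 24
P = 0.02170962 * 215.176627 / 24 ≈ 0.194642

0.194642


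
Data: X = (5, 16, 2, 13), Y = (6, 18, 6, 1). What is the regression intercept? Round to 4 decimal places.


a = ybar - b*xbar, where b = sum((xi-xbar)(yi-ybar)) / sum((xi-xbar)^2)
n = 4, xbar = 36/4 = 9, ybar = 31/4 = 7.75
Sxy = sum((xi-xbar)(yi-ybar)) = 64
Sxx = sum((xi-xbar)^2) = 130
b = Sxy / Sxx = 32/65 ≈ 0.492308
a = 7.75 - 0.492308 * 9 = 863/260 ≈ 3.319231

3.3192


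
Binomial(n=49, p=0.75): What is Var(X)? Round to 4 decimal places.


Var = n*p*(1-p) = 49 * 0.75 * 0.25 = 9.1875

9.1875


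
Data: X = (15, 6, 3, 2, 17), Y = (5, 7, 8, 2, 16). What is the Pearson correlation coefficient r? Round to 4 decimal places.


r = sum((xi-xbar)(yi-ybar)) / sqrt(sum((xi-xbar)^2) * sum((yi-ybar)^2))
n = 5, xbar = 43/5 = 8.6, ybar = 38/5 = 7.6
Sxy = sum((xi-xbar)(yi-ybar)) = 90.2
Sxx = sum((xi-xbar)^2) = 193.2
Syy = sum((yi-ybar)^2) = 109.2
sqrt(Sxx*Syy) ≈ 145.249578
r = Sxy / sqrt(Sxx*Syy) = 90.2 / 145.249578 ≈ 0.621000

0.6210


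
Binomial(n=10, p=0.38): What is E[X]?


E[X] = n*p = 10 * 0.38 = 3.8

3.8


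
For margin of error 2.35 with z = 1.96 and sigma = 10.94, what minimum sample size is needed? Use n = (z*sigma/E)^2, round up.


z*sigma/E = 1.96 * 10.94 / 2.35 = 53606/5875 ≈ 9.124426
(z*sigma/E)^2 ≈ 83.255141
round up: n = 84

84


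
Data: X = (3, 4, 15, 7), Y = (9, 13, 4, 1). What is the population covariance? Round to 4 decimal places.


Cov = (1/n)*sum((xi-xbar)(yi-ybar))
n = 4, xbar = 29/4 = 7.25, ybar = 27/4 = 6.75
sum((xi-xbar)(yi-ybar)) = -49.75
Cov = -49.75 / 4 = -12.4375

-12.4375


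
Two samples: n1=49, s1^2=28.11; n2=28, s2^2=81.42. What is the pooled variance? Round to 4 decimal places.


sp^2 = ((n1-1)*s1^2 + (n2-1)*s2^2)/(n1+n2-2)
(n1-1)*s1^2 = 48 * 28.11 = 1349.28
(n2-1)*s2^2 = 27 * 81.42 = 2198.34
numerator = 1349.28 + 2198.34 = 3547.62
n1+n2-2 = 75
sp^2 = 3547.62 / 75 = 47.3016

47.3016


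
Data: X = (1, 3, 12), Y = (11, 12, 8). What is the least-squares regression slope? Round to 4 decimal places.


b = sum((xi-xbar)(yi-ybar)) / sum((xi-xbar)^2)
n = 3, xbar = 16/3 ≈ 5.333333, ybar = 31/3 ≈ 10.333333
Sxy = sum((xi-xbar)(yi-ybar)) = -67/3 ≈ -22.333333
Sxx = sum((xi-xbar)^2) = 206/3 ≈ 68.666667
b = Sxy / Sxx = -67/206 ≈ -0.325243

-0.3252


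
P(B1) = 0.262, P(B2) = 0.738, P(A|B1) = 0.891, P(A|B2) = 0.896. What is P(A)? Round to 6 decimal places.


P(A) = P(A|B1)*P(B1) + P(A|B2)*P(B2)
P(A|B1)*P(B1) = 0.891 * 0.262 = 0.233442
P(A|B2)*P(B2) = 0.896 * 0.738 = 0.661248
P(A) = 0.233442 + 0.661248 = 0.89469

0.894690


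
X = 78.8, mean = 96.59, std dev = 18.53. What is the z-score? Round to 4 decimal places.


z = (X - mu) / sigma
X - mu = 78.8 - 96.59 = -17.79
z = -17.79 / 18.53 = -1779/1853 ≈ -0.960065

-0.9601


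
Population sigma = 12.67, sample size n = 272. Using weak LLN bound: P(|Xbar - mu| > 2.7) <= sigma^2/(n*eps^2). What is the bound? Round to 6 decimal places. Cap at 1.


bound = min(1, sigma^2/(n*eps^2))
sigma^2 = 12.67^2 = 160.5289
n*eps^2 = 272 * 2.7^2 = 272 * 7.29 = 1982.88
sigma^2/(n*eps^2) = 160.5289 / 1982.88 ≈ 0.08095745

0.080957


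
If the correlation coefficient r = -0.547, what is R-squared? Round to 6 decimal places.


R^2 = r^2 = (-0.547)^2 = 0.299209

0.299209


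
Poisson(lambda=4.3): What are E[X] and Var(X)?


E[X] = Var(X) = lambda = 4.3

4.3, 4.3


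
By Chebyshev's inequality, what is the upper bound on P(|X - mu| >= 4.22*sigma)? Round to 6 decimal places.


P <= 1/k^2
k^2 = 4.22^2 = 17.8084
1/k^2 = 1 / 17.8084 ≈ 0.05615328

0.056153


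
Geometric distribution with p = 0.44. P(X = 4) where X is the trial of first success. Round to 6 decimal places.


P = (1-p)^(k-1) * p
(1-p)^(k-1) = 0.56^3 = 0.175616
P = 0.175616 * 0.44 = 0.07727104

0.077271


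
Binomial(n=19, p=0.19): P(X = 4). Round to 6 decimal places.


P = C(n,k) * p^k * (1-p)^(n-k)
C(19,4) = 3876
p^k = 0.19^4 = 0.00130321
(1-p)^(n-k) = 0.81^15 ≈ 0.04239116
P = 3876 * 0.00130321 * 0.04239116 ≈ 0.214128

0.214128


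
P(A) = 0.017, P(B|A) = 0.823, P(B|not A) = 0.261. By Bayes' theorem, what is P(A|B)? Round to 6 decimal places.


P(A|B) = P(B|A)*P(A) / P(B), P(B) = P(B|A)*P(A) + P(B|not A)*P(not A)
P(B|A)*P(A) = 0.823 * 0.017 = 0.013991
P(B|not A)*P(not A) = 0.261 * 0.983 = 0.256563
P(B) = 0.013991 + 0.256563 = 0.270554
P(A|B) = 0.013991 / 0.270554 ≈ 0.05171241

0.051712


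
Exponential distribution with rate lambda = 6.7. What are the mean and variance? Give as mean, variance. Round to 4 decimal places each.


mean = 1/lam, var = 1/lam^2
mean = 1 / 6.7 = 10/67 ≈ 0.149254
lam^2 = 6.7^2 = 44.89
var = 1 / 44.89 = 100/4489 ≈ 0.022277

0.1493, 0.0223


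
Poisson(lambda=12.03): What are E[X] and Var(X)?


E[X] = Var(X) = lambda = 12.03

12.03, 12.03


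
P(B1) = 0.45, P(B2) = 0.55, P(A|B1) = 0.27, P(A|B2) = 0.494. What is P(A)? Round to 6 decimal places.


P(A) = P(A|B1)*P(B1) + P(A|B2)*P(B2)
P(A|B1)*P(B1) = 0.27 * 0.45 = 0.1215
P(A|B2)*P(B2) = 0.494 * 0.55 = 0.2717
P(A) = 0.1215 + 0.2717 = 0.3932

0.393200


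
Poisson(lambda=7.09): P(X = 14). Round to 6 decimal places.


P = e^(-lam) * lam^k / k!
e^(-7.09) ≈ 0.0008333974
lam^k = 7.09^14 ≈ 811049372388.642117
k! = 14! = 87178291200
P = 0.0008333974 * 811049372388.642117 / 87178291200 ≈ 0.007753

0.007753


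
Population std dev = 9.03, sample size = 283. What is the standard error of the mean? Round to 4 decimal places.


SE = sigma / sqrt(n)
sqrt(283) ≈ 16.822604
SE = 9.03 / 16.822604 ≈ 0.536778

0.5368


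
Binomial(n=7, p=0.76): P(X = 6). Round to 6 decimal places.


P = C(n,k) * p^k * (1-p)^(n-k)
C(7,6) = 7
p^k = 0.76^6 ≈ 0.1926999
(1-p)^(n-k) = 0.24^1 = 0.24
P = 7 * 0.1926999 * 0.24 ≈ 0.323736

0.323736


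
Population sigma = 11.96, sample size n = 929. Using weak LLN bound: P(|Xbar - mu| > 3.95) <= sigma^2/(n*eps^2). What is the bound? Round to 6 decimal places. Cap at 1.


bound = min(1, sigma^2/(n*eps^2))
sigma^2 = 11.96^2 = 143.0416
n*eps^2 = 929 * 3.95^2 = 929 * 15.6025 = 14494.7225
sigma^2/(n*eps^2) = 143.0416 / 14494.7225 ≈ 0.00986853

0.009869


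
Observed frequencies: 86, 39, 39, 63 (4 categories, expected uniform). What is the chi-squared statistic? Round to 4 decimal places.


chi2 = sum((O-E)^2/E), E = total/4
total = 227, E = 227/4 = 56.75
(86 - 56.75)^2 / 56.75 = 855.5625 / 56.75 = 13689/908 ≈ 15.075991
(39 - 56.75)^2 / 56.75 = 315.0625 / 56.75 = 5041/908 ≈ 5.551762
(39 - 56.75)^2 / 56.75 = 315.0625 / 56.75 = 5041/908 ≈ 5.551762
(63 - 56.75)^2 / 56.75 = 39.0625 / 56.75 = 625/908 ≈ 0.688326
chi2 = 6099/227 ≈ 26.867841

26.8678


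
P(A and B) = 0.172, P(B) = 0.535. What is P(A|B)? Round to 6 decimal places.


P(A|B) = P(A and B) / P(B) = 0.172 / 0.535 = 172/535 ≈ 0.32149533

0.321495


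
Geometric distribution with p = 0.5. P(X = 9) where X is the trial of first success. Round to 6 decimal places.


P = (1-p)^(k-1) * p
(1-p)^(k-1) = 0.5^8 = 0.00390625
P = 0.00390625 * 0.5 = 0.001953125

0.001953


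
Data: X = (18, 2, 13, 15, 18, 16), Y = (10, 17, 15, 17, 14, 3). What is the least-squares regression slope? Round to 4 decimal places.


b = sum((xi-xbar)(yi-ybar)) / sum((xi-xbar)^2)
n = 6, xbar = 82/6 = 41/3 ≈ 13.666667, ybar = 76/6 = 38/3 ≈ 12.666667
Sxy = sum((xi-xbar)(yi-ybar)) = -224/3 ≈ -74.666667
Sxx = sum((xi-xbar)^2) = 544/3 ≈ 181.333333
b = Sxy / Sxx = -7/17 ≈ -0.411765

-0.4118


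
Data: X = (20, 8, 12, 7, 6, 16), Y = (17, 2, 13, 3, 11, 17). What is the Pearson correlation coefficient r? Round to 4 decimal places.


r = sum((xi-xbar)(yi-ybar)) / sqrt(sum((xi-xbar)^2) * sum((yi-ybar)^2))
n = 6, xbar = 69/6 = 11.5, ybar = 63/6 = 10.5
Sxy = sum((xi-xbar)(yi-ybar)) = 146.5
Sxx = sum((xi-xbar)^2) = 155.5
Syy = sum((yi-ybar)^2) = 219.5
sqrt(Sxx*Syy) ≈ 184.749154
r = Sxy / sqrt(Sxx*Syy) = 146.5 / 184.749154 ≈ 0.792967

0.7930


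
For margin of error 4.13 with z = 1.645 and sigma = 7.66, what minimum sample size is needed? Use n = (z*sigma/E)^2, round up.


z*sigma/E = 1.645 * 7.66 / 4.13 = 18001/5900 ≈ 3.051017
(z*sigma/E)^2 ≈ 9.308704
round up: n = 10

10


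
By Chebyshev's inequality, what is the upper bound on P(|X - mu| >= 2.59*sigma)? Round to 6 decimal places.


P <= 1/k^2
k^2 = 2.59^2 = 6.7081
1/k^2 = 1 / 6.7081 ≈ 0.14907351

0.149074


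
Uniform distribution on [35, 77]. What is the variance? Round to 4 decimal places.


Var = (b-a)^2 / 12
(b-a)^2 = (77 - 35)^2 = 1764
Var = 1764/12 = 147

147.0000


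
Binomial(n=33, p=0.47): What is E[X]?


E[X] = n*p = 33 * 0.47 = 15.51

15.51


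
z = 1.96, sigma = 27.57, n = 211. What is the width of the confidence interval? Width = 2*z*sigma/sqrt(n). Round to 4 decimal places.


width = 2*z*sigma/sqrt(n)
2*z*sigma = 2 * 1.96 * 27.57 = 108.0744
sqrt(211) ≈ 14.525839
width = 108.0744 / 14.525839 ≈ 7.440149

7.4401


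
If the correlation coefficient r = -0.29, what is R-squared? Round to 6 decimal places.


R^2 = r^2 = (-0.29)^2 = 0.0841

0.084100


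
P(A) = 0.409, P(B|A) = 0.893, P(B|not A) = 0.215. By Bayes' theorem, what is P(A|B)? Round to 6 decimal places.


P(A|B) = P(B|A)*P(A) / P(B), P(B) = P(B|A)*P(A) + P(B|not A)*P(not A)
P(B|A)*P(A) = 0.893 * 0.409 = 0.365237
P(B|not A)*P(not A) = 0.215 * 0.591 = 0.127065
P(B) = 0.365237 + 0.127065 = 0.492302
P(A|B) = 0.365237 / 0.492302 ≈ 0.74189623

0.741896


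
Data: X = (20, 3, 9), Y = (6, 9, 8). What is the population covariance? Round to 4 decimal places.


Cov = (1/n)*sum((xi-xbar)(yi-ybar))
n = 3, xbar = 32/3 ≈ 10.666667, ybar = 23/3 ≈ 7.666667
sum((xi-xbar)(yi-ybar)) = -79/3 ≈ -26.333333
Cov = -26.333333 / 3 = -79/9 ≈ -8.777778

-8.7778


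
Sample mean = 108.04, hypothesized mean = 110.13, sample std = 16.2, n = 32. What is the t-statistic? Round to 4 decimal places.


t = (xbar - mu0) / (s/sqrt(n))
xbar - mu0 = 108.04 - 110.13 = -2.09
sqrt(32) ≈ 5.65685425
s/sqrt(n) = 16.2 / 5.65685425 ≈ 2.86378246
t = -2.09 / 2.86378246 ≈ -0.729804

-0.7298


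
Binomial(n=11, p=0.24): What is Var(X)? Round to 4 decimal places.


Var = n*p*(1-p) = 11 * 0.24 * 0.76 = 2.0064

2.0064


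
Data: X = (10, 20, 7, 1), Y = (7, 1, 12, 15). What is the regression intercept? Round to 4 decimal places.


a = ybar - b*xbar, where b = sum((xi-xbar)(yi-ybar)) / sum((xi-xbar)^2)
n = 4, xbar = 38/4 = 9.5, ybar = 35/4 = 8.75
Sxy = sum((xi-xbar)(yi-ybar)) = -143.5
Sxx = sum((xi-xbar)^2) = 189
b = Sxy / Sxx = -41/54 ≈ -0.759259
a = 8.75 - (-0.759259) * 9.5 = 431/27 ≈ 15.962963

15.9630


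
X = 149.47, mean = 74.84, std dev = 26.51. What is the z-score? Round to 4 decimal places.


z = (X - mu) / sigma
X - mu = 149.47 - 74.84 = 74.63
z = 74.63 / 26.51 = 7463/2651 ≈ 2.815164

2.8152


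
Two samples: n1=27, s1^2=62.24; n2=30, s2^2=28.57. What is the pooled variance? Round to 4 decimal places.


sp^2 = ((n1-1)*s1^2 + (n2-1)*s2^2)/(n1+n2-2)
(n1-1)*s1^2 = 26 * 62.24 = 1618.24
(n2-1)*s2^2 = 29 * 28.57 = 828.53
numerator = 1618.24 + 828.53 = 2446.77
n1+n2-2 = 55
sp^2 = 2446.77 / 55 = 244677/5500 ≈ 44.486727

44.4867


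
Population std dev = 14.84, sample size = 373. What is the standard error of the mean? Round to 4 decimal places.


SE = sigma / sqrt(n)
sqrt(373) ≈ 19.313208
SE = 14.84 / 19.313208 ≈ 0.768386

0.7684


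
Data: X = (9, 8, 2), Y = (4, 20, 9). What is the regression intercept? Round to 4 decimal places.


a = ybar - b*xbar, where b = sum((xi-xbar)(yi-ybar)) / sum((xi-xbar)^2)
n = 3, xbar = 19/3 ≈ 6.333333, ybar = 33/3 = 11
Sxy = sum((xi-xbar)(yi-ybar)) = 5
Sxx = sum((xi-xbar)^2) = 86/3 ≈ 28.666667
b = Sxy / Sxx = 15/86 ≈ 0.174419
a = 11 - 0.174419 * 6.333333 = 851/86 ≈ 9.895349

9.8953


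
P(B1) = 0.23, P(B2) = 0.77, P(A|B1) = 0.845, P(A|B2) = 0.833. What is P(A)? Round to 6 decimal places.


P(A) = P(A|B1)*P(B1) + P(A|B2)*P(B2)
P(A|B1)*P(B1) = 0.845 * 0.23 = 0.19435
P(A|B2)*P(B2) = 0.833 * 0.77 = 0.64141
P(A) = 0.19435 + 0.64141 = 0.83576

0.835760


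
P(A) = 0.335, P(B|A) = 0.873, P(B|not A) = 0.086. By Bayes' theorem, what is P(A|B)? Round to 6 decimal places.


P(A|B) = P(B|A)*P(A) / P(B), P(B) = P(B|A)*P(A) + P(B|not A)*P(not A)
P(B|A)*P(A) = 0.873 * 0.335 = 0.292455
P(B|not A)*P(not A) = 0.086 * 0.665 = 0.05719
P(B) = 0.292455 + 0.05719 = 0.349645
P(A|B) = 0.292455 / 0.349645 ≈ 0.83643410

0.836434


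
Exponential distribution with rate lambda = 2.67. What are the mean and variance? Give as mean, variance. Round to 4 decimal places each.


mean = 1/lam, var = 1/lam^2
mean = 1 / 2.67 = 100/267 ≈ 0.374532
lam^2 = 2.67^2 = 7.1289
var = 1 / 7.1289 ≈ 0.140274

0.3745, 0.1403


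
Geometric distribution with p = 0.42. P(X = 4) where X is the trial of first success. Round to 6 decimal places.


P = (1-p)^(k-1) * p
(1-p)^(k-1) = 0.58^3 = 0.195112
P = 0.195112 * 0.42 = 0.08194704

0.081947


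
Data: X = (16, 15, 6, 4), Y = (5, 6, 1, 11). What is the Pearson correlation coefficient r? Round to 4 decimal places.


r = sum((xi-xbar)(yi-ybar)) / sqrt(sum((xi-xbar)^2) * sum((yi-ybar)^2))
n = 4, xbar = 41/4 = 10.25, ybar = 23/4 = 5.75
Sxy = sum((xi-xbar)(yi-ybar)) = -15.75
Sxx = sum((xi-xbar)^2) = 112.75
Syy = sum((yi-ybar)^2) = 50.75
sqrt(Sxx*Syy) ≈ 75.644316
r = Sxy / sqrt(Sxx*Syy) = -15.75 / 75.644316 ≈ -0.208211

-0.2082


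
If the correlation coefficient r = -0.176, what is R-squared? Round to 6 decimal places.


R^2 = r^2 = (-0.176)^2 = 0.030976

0.030976


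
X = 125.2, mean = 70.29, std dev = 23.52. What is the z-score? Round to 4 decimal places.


z = (X - mu) / sigma
X - mu = 125.2 - 70.29 = 54.91
z = 54.91 / 23.52 = 5491/2352 ≈ 2.334609

2.3346


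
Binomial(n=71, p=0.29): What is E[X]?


E[X] = n*p = 71 * 0.29 = 20.59

20.59


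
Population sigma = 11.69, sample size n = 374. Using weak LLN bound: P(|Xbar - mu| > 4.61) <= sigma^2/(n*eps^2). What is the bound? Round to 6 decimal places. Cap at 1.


bound = min(1, sigma^2/(n*eps^2))
sigma^2 = 11.69^2 = 136.6561
n*eps^2 = 374 * 4.61^2 = 374 * 21.2521 = 7948.2854
sigma^2/(n*eps^2) = 136.6561 / 7948.2854 ≈ 0.01719315

0.017193


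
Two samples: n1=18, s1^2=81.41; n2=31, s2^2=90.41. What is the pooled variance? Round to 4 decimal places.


sp^2 = ((n1-1)*s1^2 + (n2-1)*s2^2)/(n1+n2-2)
(n1-1)*s1^2 = 17 * 81.41 = 1383.97
(n2-1)*s2^2 = 30 * 90.41 = 2712.3
numerator = 1383.97 + 2712.3 = 4096.27
n1+n2-2 = 47
sp^2 = 4096.27 / 47 = 409627/4700 ≈ 87.154681

87.1547
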